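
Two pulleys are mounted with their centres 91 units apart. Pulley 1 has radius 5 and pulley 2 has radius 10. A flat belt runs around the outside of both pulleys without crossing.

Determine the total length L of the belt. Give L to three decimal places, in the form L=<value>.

open belt: β = asin((r2−r1)/C) = asin(5/91) = 3.1497°
wrap1 = π − 2β = 173.7006°
wrap2 = π + 2β = 186.2994°
tangent length = C·cosβ = 90.8625
L = r1·wrap1 + r2·wrap2 + 2·C·cosβ = 5·3.0316 + 10·3.2515 + 2·90.8625 = 229.3987

L=229.399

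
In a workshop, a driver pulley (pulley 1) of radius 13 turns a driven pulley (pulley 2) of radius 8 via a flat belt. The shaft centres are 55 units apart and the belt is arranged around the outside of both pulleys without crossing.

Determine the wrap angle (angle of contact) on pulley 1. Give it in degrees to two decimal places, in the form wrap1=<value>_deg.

open belt: β = asin((r2−r1)/C) = asin(-5/55) = -5.2159°
wrap1 = π − 2β = 190.4318°
wrap2 = π + 2β = 169.5682°

wrap1=190.43_deg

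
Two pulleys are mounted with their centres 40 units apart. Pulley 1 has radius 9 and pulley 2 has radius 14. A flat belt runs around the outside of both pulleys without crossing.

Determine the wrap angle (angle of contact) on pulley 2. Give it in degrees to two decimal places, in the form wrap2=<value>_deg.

wrap2=194.36_deg

open belt: β = asin((r2−r1)/C) = asin(5/40) = 7.1808°
wrap1 = π − 2β = 165.6385°
wrap2 = π + 2β = 194.3615°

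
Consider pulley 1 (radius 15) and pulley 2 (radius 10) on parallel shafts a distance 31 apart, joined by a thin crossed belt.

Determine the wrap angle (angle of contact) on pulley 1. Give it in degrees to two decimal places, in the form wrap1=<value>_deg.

wrap1=287.50_deg

crossed belt: β = asin((r1+r2)/C) = asin(25/31) = 53.7507°
wrap1 = wrap2 = π + 2β = 287.5014°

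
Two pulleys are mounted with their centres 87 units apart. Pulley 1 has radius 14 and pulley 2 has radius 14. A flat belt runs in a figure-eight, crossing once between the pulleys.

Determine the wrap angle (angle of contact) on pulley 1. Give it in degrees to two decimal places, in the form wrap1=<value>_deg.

wrap1=217.55_deg

crossed belt: β = asin((r1+r2)/C) = asin(28/87) = 18.7742°
wrap1 = wrap2 = π + 2β = 217.5484°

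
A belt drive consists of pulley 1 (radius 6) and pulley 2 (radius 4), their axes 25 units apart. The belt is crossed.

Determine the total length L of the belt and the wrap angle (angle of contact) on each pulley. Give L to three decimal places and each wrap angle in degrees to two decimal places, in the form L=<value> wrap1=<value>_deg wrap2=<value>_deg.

crossed belt: β = asin((r1+r2)/C) = asin(10/25) = 23.5782°
wrap1 = wrap2 = π + 2β = 227.1564°
tangent length = C·cosβ = 22.9129
L = (r1+r2)·wrap + 2·C·cosβ = 10·3.9646 + 2·22.9129 = 85.4720

L=85.472 wrap1=227.16_deg wrap2=227.16_deg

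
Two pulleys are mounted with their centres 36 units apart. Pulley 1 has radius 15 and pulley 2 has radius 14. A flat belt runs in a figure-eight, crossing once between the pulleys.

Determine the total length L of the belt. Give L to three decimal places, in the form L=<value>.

crossed belt: β = asin((r1+r2)/C) = asin(29/36) = 53.6639°
wrap1 = wrap2 = π + 2β = 287.3279°
tangent length = C·cosβ = 21.3307
L = (r1+r2)·wrap + 2·C·cosβ = 29·5.0148 + 2·21.3307 = 188.0912

L=188.091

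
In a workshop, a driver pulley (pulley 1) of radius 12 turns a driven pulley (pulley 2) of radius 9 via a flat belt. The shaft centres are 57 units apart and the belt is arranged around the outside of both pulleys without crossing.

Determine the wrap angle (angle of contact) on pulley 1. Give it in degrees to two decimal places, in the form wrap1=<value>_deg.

wrap1=186.03_deg

open belt: β = asin((r2−r1)/C) = asin(-3/57) = -3.0170°
wrap1 = π − 2β = 186.0339°
wrap2 = π + 2β = 173.9661°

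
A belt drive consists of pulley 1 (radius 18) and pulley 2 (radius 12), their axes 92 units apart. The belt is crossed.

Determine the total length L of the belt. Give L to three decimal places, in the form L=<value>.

crossed belt: β = asin((r1+r2)/C) = asin(30/92) = 19.0314°
wrap1 = wrap2 = π + 2β = 218.0629°
tangent length = C·cosβ = 86.9713
L = (r1+r2)·wrap + 2·C·cosβ = 30·3.8059 + 2·86.9713 = 288.1200

L=288.120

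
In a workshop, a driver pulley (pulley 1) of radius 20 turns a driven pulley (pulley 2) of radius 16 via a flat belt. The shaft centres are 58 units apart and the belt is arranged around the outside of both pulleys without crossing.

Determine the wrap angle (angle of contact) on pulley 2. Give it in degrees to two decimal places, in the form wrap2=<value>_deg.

open belt: β = asin((r2−r1)/C) = asin(-4/58) = -3.9546°
wrap1 = π − 2β = 187.9091°
wrap2 = π + 2β = 172.0909°

wrap2=172.09_deg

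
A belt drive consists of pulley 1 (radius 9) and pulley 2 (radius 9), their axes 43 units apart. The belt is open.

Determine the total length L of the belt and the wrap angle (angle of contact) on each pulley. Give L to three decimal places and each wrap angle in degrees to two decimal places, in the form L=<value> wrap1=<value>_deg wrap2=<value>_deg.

L=142.549 wrap1=180.00_deg wrap2=180.00_deg

open belt: β = asin((r2−r1)/C) = asin(0/43) = 0.0000°
wrap1 = π − 2β = 180.0000°
wrap2 = π + 2β = 180.0000°
tangent length = C·cosβ = 43.0000
L = r1·wrap1 + r2·wrap2 + 2·C·cosβ = 9·3.1416 + 9·3.1416 + 2·43.0000 = 142.5487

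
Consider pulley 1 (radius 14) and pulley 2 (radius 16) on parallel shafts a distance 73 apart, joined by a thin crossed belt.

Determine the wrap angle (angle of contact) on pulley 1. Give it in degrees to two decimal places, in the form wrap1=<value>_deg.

wrap1=228.53_deg

crossed belt: β = asin((r1+r2)/C) = asin(30/73) = 24.2651°
wrap1 = wrap2 = π + 2β = 228.5302°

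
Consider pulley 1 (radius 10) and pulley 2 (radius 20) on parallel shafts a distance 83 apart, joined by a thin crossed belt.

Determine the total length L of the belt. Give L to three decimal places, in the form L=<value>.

L=271.214

crossed belt: β = asin((r1+r2)/C) = asin(30/83) = 21.1890°
wrap1 = wrap2 = π + 2β = 222.3780°
tangent length = C·cosβ = 77.3886
L = (r1+r2)·wrap + 2·C·cosβ = 30·3.8812 + 2·77.3886 = 271.2141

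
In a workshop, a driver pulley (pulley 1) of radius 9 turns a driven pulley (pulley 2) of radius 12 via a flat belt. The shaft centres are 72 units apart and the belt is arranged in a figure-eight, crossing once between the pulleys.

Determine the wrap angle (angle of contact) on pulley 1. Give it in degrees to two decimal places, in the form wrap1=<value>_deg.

crossed belt: β = asin((r1+r2)/C) = asin(21/72) = 16.9578°
wrap1 = wrap2 = π + 2β = 213.9155°

wrap1=213.92_deg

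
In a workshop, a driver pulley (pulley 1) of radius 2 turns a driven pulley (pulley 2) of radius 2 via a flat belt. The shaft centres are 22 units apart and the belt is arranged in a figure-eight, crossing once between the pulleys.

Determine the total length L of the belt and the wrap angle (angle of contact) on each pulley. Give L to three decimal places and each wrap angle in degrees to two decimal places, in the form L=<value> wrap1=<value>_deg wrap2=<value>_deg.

L=57.296 wrap1=200.95_deg wrap2=200.95_deg

crossed belt: β = asin((r1+r2)/C) = asin(4/22) = 10.4757°
wrap1 = wrap2 = π + 2β = 200.9514°
tangent length = C·cosβ = 21.6333
L = (r1+r2)·wrap + 2·C·cosβ = 4·3.5073 + 2·21.6333 = 57.2957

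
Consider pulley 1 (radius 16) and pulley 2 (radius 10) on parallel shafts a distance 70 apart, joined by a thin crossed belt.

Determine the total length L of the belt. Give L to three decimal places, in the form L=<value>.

crossed belt: β = asin((r1+r2)/C) = asin(26/70) = 21.8037°
wrap1 = wrap2 = π + 2β = 223.6075°
tangent length = C·cosβ = 64.9923
L = (r1+r2)·wrap + 2·C·cosβ = 26·3.9027 + 2·64.9923 = 231.4545

L=231.454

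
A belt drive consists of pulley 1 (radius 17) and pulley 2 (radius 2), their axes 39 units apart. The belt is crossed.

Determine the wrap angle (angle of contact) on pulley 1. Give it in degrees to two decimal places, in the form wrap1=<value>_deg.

crossed belt: β = asin((r1+r2)/C) = asin(19/39) = 29.1554°
wrap1 = wrap2 = π + 2β = 238.3107°

wrap1=238.31_deg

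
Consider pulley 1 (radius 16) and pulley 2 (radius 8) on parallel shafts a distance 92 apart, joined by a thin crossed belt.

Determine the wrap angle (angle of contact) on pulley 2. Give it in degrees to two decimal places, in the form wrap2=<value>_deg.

wrap2=210.24_deg

crossed belt: β = asin((r1+r2)/C) = asin(24/92) = 15.1217°
wrap1 = wrap2 = π + 2β = 210.2433°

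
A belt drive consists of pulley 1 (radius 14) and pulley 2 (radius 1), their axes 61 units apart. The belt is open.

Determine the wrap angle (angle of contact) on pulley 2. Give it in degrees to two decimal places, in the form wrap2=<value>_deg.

wrap2=155.39_deg

open belt: β = asin((r2−r1)/C) = asin(-13/61) = -12.3049°
wrap1 = π − 2β = 204.6099°
wrap2 = π + 2β = 155.3901°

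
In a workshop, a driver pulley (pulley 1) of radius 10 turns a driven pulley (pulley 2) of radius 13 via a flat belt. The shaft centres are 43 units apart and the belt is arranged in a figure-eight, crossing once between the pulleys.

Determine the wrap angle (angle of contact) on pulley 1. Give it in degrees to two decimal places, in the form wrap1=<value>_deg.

wrap1=244.67_deg

crossed belt: β = asin((r1+r2)/C) = asin(23/43) = 32.3360°
wrap1 = wrap2 = π + 2β = 244.6721°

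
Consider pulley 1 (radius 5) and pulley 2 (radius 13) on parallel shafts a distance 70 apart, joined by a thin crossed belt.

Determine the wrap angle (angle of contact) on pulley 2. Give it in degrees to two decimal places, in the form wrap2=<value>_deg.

crossed belt: β = asin((r1+r2)/C) = asin(18/70) = 14.9006°
wrap1 = wrap2 = π + 2β = 209.8012°

wrap2=209.80_deg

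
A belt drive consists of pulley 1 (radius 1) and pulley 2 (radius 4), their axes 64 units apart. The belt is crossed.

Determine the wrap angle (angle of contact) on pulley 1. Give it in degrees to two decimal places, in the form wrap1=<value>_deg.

wrap1=188.96_deg

crossed belt: β = asin((r1+r2)/C) = asin(5/64) = 4.4808°
wrap1 = wrap2 = π + 2β = 188.9616°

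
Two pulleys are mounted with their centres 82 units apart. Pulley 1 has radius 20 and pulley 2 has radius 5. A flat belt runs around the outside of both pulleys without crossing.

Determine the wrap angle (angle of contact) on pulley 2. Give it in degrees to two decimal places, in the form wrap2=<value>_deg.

wrap2=158.92_deg

open belt: β = asin((r2−r1)/C) = asin(-15/82) = -10.5403°
wrap1 = π − 2β = 201.0806°
wrap2 = π + 2β = 158.9194°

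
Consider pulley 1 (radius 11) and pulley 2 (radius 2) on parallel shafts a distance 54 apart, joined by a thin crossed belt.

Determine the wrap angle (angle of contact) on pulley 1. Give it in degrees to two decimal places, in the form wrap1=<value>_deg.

wrap1=207.86_deg

crossed belt: β = asin((r1+r2)/C) = asin(13/54) = 13.9303°
wrap1 = wrap2 = π + 2β = 207.8605°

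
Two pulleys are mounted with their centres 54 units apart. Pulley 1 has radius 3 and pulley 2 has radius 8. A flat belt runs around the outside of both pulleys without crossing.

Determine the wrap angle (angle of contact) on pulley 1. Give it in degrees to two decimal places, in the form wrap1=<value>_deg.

open belt: β = asin((r2−r1)/C) = asin(5/54) = 5.3128°
wrap1 = π − 2β = 169.3745°
wrap2 = π + 2β = 190.6255°

wrap1=169.37_deg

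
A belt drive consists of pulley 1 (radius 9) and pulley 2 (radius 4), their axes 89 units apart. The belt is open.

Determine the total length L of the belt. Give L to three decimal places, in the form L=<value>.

open belt: β = asin((r2−r1)/C) = asin(-5/89) = -3.2206°
wrap1 = π − 2β = 186.4411°
wrap2 = π + 2β = 173.5589°
tangent length = C·cosβ = 88.8594
L = r1·wrap1 + r2·wrap2 + 2·C·cosβ = 9·3.2540 + 4·3.0292 + 2·88.8594 = 219.1217

L=219.122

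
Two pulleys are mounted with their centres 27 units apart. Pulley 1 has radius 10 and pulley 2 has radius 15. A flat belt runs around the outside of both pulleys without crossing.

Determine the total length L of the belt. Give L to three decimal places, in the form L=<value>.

L=133.468

open belt: β = asin((r2−r1)/C) = asin(5/27) = 10.6719°
wrap1 = π − 2β = 158.6561°
wrap2 = π + 2β = 201.3439°
tangent length = C·cosβ = 26.5330
L = r1·wrap1 + r2·wrap2 + 2·C·cosβ = 10·2.7691 + 15·3.5141 + 2·26.5330 = 133.4684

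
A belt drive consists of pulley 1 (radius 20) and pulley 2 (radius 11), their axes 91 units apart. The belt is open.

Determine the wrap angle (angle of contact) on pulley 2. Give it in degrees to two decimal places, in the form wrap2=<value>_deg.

open belt: β = asin((r2−r1)/C) = asin(-9/91) = -5.6759°
wrap1 = π − 2β = 191.3518°
wrap2 = π + 2β = 168.6482°

wrap2=168.65_deg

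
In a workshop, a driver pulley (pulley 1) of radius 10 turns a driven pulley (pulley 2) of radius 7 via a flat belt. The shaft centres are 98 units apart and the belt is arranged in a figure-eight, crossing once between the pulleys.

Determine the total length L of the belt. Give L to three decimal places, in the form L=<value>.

L=252.364

crossed belt: β = asin((r1+r2)/C) = asin(17/98) = 9.9896°
wrap1 = wrap2 = π + 2β = 199.9792°
tangent length = C·cosβ = 96.5142
L = (r1+r2)·wrap + 2·C·cosβ = 17·3.4903 + 2·96.5142 = 252.3635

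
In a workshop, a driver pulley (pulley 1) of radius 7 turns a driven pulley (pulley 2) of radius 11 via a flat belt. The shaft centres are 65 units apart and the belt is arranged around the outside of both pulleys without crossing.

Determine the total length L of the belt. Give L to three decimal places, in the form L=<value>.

L=186.795

open belt: β = asin((r2−r1)/C) = asin(4/65) = 3.5281°
wrap1 = π − 2β = 172.9438°
wrap2 = π + 2β = 187.0562°
tangent length = C·cosβ = 64.8768
L = r1·wrap1 + r2·wrap2 + 2·C·cosβ = 7·3.0184 + 11·3.2647 + 2·64.8768 = 186.7949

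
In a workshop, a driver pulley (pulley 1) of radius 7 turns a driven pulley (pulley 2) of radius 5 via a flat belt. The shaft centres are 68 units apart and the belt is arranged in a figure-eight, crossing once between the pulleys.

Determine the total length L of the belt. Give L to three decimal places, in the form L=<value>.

crossed belt: β = asin((r1+r2)/C) = asin(12/68) = 10.1642°
wrap1 = wrap2 = π + 2β = 200.3285°
tangent length = C·cosβ = 66.9328
L = (r1+r2)·wrap + 2·C·cosβ = 12·3.4964 + 2·66.9328 = 175.8223

L=175.822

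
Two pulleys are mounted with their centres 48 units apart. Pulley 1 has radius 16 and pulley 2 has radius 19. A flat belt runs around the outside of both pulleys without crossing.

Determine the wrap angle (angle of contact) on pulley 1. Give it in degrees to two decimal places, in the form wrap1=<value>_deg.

open belt: β = asin((r2−r1)/C) = asin(3/48) = 3.5833°
wrap1 = π − 2β = 172.8334°
wrap2 = π + 2β = 187.1666°

wrap1=172.83_deg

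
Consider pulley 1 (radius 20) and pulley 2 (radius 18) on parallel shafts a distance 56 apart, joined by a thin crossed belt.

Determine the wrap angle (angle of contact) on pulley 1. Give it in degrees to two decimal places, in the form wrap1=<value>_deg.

crossed belt: β = asin((r1+r2)/C) = asin(38/56) = 42.7321°
wrap1 = wrap2 = π + 2β = 265.4642°

wrap1=265.46_deg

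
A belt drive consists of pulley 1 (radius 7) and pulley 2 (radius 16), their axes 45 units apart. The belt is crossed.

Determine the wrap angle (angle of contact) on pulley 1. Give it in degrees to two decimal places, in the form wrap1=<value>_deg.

crossed belt: β = asin((r1+r2)/C) = asin(23/45) = 30.7379°
wrap1 = wrap2 = π + 2β = 241.4757°

wrap1=241.48_deg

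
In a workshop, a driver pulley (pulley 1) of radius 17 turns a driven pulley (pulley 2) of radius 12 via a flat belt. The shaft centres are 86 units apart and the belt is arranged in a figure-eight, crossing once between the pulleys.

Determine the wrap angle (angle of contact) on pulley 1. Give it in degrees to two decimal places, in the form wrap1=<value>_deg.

crossed belt: β = asin((r1+r2)/C) = asin(29/86) = 19.7069°
wrap1 = wrap2 = π + 2β = 219.4139°

wrap1=219.41_deg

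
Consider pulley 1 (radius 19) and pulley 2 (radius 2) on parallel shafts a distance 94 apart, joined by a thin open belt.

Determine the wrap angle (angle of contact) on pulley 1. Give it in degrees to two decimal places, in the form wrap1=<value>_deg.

wrap1=200.84_deg

open belt: β = asin((r2−r1)/C) = asin(-17/94) = -10.4193°
wrap1 = π − 2β = 200.8387°
wrap2 = π + 2β = 159.1613°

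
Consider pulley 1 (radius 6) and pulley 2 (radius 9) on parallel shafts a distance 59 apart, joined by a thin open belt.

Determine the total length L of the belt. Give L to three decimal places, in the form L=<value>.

open belt: β = asin((r2−r1)/C) = asin(3/59) = 2.9146°
wrap1 = π − 2β = 174.1708°
wrap2 = π + 2β = 185.8292°
tangent length = C·cosβ = 58.9237
L = r1·wrap1 + r2·wrap2 + 2·C·cosβ = 6·3.0399 + 9·3.2433 + 2·58.9237 = 165.2765

L=165.276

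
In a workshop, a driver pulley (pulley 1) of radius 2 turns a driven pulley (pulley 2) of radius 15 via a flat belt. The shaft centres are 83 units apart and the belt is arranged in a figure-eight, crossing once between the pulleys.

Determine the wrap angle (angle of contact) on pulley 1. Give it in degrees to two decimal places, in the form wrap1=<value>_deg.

wrap1=203.64_deg

crossed belt: β = asin((r1+r2)/C) = asin(17/83) = 11.8189°
wrap1 = wrap2 = π + 2β = 203.6378°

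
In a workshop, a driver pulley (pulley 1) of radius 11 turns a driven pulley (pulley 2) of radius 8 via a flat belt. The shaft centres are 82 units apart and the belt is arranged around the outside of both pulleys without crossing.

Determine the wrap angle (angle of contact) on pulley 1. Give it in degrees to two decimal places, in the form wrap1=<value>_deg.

open belt: β = asin((r2−r1)/C) = asin(-3/82) = -2.0967°
wrap1 = π − 2β = 184.1933°
wrap2 = π + 2β = 175.8067°

wrap1=184.19_deg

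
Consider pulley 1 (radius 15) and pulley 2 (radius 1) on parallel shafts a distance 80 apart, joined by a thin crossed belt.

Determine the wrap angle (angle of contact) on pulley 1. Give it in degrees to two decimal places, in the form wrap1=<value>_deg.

wrap1=203.07_deg

crossed belt: β = asin((r1+r2)/C) = asin(16/80) = 11.5370°
wrap1 = wrap2 = π + 2β = 203.0739°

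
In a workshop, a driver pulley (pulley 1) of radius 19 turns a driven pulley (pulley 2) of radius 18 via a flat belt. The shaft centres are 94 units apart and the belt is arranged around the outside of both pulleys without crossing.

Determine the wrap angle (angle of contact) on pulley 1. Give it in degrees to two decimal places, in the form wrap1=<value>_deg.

wrap1=181.22_deg

open belt: β = asin((r2−r1)/C) = asin(-1/94) = -0.6095°
wrap1 = π − 2β = 181.2191°
wrap2 = π + 2β = 178.7809°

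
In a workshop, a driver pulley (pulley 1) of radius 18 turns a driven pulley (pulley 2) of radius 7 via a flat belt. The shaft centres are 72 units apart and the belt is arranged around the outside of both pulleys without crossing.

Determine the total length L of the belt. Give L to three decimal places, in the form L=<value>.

L=224.224

open belt: β = asin((r2−r1)/C) = asin(-11/72) = -8.7879°
wrap1 = π − 2β = 197.5759°
wrap2 = π + 2β = 162.4241°
tangent length = C·cosβ = 71.1548
L = r1·wrap1 + r2·wrap2 + 2·C·cosβ = 18·3.4483 + 7·2.8348 + 2·71.1548 = 224.2237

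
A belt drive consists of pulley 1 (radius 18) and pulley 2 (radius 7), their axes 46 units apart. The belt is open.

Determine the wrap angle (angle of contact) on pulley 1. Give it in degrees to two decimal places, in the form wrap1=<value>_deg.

wrap1=207.67_deg

open belt: β = asin((r2−r1)/C) = asin(-11/46) = -13.8352°
wrap1 = π − 2β = 207.6704°
wrap2 = π + 2β = 152.3296°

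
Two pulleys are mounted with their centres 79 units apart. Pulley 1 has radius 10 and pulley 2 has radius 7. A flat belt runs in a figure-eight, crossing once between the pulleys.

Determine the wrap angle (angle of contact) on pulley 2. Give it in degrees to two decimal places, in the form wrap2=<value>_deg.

wrap2=204.85_deg

crossed belt: β = asin((r1+r2)/C) = asin(17/79) = 12.4267°
wrap1 = wrap2 = π + 2β = 204.8533°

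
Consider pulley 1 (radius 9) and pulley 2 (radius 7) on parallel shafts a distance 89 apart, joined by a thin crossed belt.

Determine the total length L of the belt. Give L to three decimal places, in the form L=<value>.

crossed belt: β = asin((r1+r2)/C) = asin(16/89) = 10.3567°
wrap1 = wrap2 = π + 2β = 200.7133°
tangent length = C·cosβ = 87.5500
L = (r1+r2)·wrap + 2·C·cosβ = 16·3.5031 + 2·87.5500 = 231.1497

L=231.150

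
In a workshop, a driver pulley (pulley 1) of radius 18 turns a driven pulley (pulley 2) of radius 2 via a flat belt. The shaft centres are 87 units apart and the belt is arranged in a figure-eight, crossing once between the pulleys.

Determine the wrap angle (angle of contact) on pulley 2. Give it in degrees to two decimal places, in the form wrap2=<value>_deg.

wrap2=206.58_deg

crossed belt: β = asin((r1+r2)/C) = asin(20/87) = 13.2903°
wrap1 = wrap2 = π + 2β = 206.5806°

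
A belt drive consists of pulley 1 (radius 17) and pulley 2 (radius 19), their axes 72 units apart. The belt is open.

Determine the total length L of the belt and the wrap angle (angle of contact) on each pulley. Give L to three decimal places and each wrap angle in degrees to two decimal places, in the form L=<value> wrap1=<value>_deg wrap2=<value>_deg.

L=257.153 wrap1=176.82_deg wrap2=183.18_deg

open belt: β = asin((r2−r1)/C) = asin(2/72) = 1.5918°
wrap1 = π − 2β = 176.8165°
wrap2 = π + 2β = 183.1835°
tangent length = C·cosβ = 71.9722
L = r1·wrap1 + r2·wrap2 + 2·C·cosβ = 17·3.0860 + 19·3.1972 + 2·71.9722 = 257.1529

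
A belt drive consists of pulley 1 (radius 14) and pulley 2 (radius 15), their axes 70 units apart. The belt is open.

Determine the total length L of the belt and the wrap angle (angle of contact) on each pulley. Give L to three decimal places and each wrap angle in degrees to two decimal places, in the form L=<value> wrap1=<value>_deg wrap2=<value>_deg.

L=231.120 wrap1=178.36_deg wrap2=181.64_deg

open belt: β = asin((r2−r1)/C) = asin(1/70) = 0.8185°
wrap1 = π − 2β = 178.3629°
wrap2 = π + 2β = 181.6371°
tangent length = C·cosβ = 69.9929
L = r1·wrap1 + r2·wrap2 + 2·C·cosβ = 14·3.1130 + 15·3.1702 + 2·69.9929 = 231.1205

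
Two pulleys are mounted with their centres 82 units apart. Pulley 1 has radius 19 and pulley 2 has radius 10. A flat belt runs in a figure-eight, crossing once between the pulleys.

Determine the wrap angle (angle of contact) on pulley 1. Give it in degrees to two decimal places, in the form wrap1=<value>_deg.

crossed belt: β = asin((r1+r2)/C) = asin(29/82) = 20.7113°
wrap1 = wrap2 = π + 2β = 221.4225°

wrap1=221.42_deg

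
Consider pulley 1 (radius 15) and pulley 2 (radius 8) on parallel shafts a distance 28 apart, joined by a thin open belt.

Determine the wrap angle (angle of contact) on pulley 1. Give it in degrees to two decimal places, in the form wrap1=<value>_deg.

wrap1=208.96_deg

open belt: β = asin((r2−r1)/C) = asin(-7/28) = -14.4775°
wrap1 = π − 2β = 208.9550°
wrap2 = π + 2β = 151.0450°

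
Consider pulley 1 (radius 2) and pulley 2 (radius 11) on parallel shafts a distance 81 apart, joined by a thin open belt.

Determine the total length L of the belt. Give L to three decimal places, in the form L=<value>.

L=203.842

open belt: β = asin((r2−r1)/C) = asin(9/81) = 6.3794°
wrap1 = π − 2β = 167.2413°
wrap2 = π + 2β = 192.7587°
tangent length = C·cosβ = 80.4984
L = r1·wrap1 + r2·wrap2 + 2·C·cosβ = 2·2.9189 + 11·3.3643 + 2·80.4984 = 203.8417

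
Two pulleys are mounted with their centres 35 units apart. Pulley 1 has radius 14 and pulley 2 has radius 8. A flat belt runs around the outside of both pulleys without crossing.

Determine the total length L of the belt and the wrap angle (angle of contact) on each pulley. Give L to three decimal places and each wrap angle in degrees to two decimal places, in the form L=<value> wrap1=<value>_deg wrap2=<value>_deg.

L=140.146 wrap1=199.74_deg wrap2=160.26_deg

open belt: β = asin((r2−r1)/C) = asin(-6/35) = -9.8709°
wrap1 = π − 2β = 199.7418°
wrap2 = π + 2β = 160.2582°
tangent length = C·cosβ = 34.4819
L = r1·wrap1 + r2·wrap2 + 2·C·cosβ = 14·3.4862 + 8·2.7970 + 2·34.4819 = 140.1462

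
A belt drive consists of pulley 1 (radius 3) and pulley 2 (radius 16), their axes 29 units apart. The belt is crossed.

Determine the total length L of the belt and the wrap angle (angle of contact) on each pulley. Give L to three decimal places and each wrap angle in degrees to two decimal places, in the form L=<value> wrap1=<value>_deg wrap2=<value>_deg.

crossed belt: β = asin((r1+r2)/C) = asin(19/29) = 40.9327°
wrap1 = wrap2 = π + 2β = 261.8654°
tangent length = C·cosβ = 21.9089
L = (r1+r2)·wrap + 2·C·cosβ = 19·4.5704 + 2·21.9089 = 130.6557

L=130.656 wrap1=261.87_deg wrap2=261.87_deg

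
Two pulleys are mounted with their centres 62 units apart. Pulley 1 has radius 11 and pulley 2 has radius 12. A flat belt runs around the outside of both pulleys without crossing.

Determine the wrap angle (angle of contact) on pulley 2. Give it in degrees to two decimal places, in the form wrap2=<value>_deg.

open belt: β = asin((r2−r1)/C) = asin(1/62) = 0.9242°
wrap1 = π − 2β = 178.1517°
wrap2 = π + 2β = 181.8483°

wrap2=181.85_deg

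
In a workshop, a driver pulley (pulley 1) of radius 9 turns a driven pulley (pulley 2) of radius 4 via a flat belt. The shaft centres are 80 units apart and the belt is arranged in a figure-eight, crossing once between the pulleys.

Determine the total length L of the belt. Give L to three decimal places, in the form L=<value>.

crossed belt: β = asin((r1+r2)/C) = asin(13/80) = 9.3520°
wrap1 = wrap2 = π + 2β = 198.7041°
tangent length = C·cosβ = 78.9367
L = (r1+r2)·wrap + 2·C·cosβ = 13·3.4680 + 2·78.9367 = 202.9579

L=202.958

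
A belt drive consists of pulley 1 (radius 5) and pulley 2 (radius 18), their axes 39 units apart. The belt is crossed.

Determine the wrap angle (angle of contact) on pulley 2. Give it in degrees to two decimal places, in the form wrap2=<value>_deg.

crossed belt: β = asin((r1+r2)/C) = asin(23/39) = 36.1388°
wrap1 = wrap2 = π + 2β = 252.2776°

wrap2=252.28_deg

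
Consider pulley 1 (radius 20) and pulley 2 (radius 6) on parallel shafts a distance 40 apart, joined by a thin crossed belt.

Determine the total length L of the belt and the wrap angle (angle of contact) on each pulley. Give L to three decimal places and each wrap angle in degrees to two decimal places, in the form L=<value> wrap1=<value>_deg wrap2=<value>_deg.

L=179.271 wrap1=261.08_deg wrap2=261.08_deg

crossed belt: β = asin((r1+r2)/C) = asin(26/40) = 40.5416°
wrap1 = wrap2 = π + 2β = 261.0832°
tangent length = C·cosβ = 30.3974
L = (r1+r2)·wrap + 2·C·cosβ = 26·4.5568 + 2·30.3974 = 179.2705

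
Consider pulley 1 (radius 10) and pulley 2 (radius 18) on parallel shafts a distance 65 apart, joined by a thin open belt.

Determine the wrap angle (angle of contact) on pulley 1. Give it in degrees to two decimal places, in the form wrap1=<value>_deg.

open belt: β = asin((r2−r1)/C) = asin(8/65) = 7.0697°
wrap1 = π − 2β = 165.8606°
wrap2 = π + 2β = 194.1394°

wrap1=165.86_deg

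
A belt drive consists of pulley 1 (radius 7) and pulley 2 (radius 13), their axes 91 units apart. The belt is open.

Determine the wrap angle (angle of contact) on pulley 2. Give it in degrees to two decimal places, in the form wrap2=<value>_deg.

wrap2=187.56_deg

open belt: β = asin((r2−r1)/C) = asin(6/91) = 3.7805°
wrap1 = π − 2β = 172.4390°
wrap2 = π + 2β = 187.5610°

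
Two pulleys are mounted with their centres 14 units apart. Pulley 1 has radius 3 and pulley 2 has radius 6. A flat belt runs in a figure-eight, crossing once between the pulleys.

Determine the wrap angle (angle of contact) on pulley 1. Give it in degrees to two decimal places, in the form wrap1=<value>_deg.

crossed belt: β = asin((r1+r2)/C) = asin(9/14) = 40.0052°
wrap1 = wrap2 = π + 2β = 260.0104°

wrap1=260.01_deg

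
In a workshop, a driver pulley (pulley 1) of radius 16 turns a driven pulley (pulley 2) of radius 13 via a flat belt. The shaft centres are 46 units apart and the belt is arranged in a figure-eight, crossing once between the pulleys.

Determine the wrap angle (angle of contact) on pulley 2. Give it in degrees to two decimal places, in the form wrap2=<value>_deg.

crossed belt: β = asin((r1+r2)/C) = asin(29/46) = 39.0822°
wrap1 = wrap2 = π + 2β = 258.1644°

wrap2=258.16_deg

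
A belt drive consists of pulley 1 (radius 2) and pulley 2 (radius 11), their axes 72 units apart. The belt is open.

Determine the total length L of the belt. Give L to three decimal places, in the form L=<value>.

L=185.967

open belt: β = asin((r2−r1)/C) = asin(9/72) = 7.1808°
wrap1 = π − 2β = 165.6385°
wrap2 = π + 2β = 194.3615°
tangent length = C·cosβ = 71.4353
L = r1·wrap1 + r2·wrap2 + 2·C·cosβ = 2·2.8909 + 11·3.3922 + 2·71.4353 = 185.9672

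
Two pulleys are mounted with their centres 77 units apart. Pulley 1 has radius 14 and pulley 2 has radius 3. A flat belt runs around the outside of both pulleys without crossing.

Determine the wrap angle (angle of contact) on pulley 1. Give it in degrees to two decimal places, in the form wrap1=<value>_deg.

wrap1=196.43_deg

open belt: β = asin((r2−r1)/C) = asin(-11/77) = -8.2132°
wrap1 = π − 2β = 196.4264°
wrap2 = π + 2β = 163.5736°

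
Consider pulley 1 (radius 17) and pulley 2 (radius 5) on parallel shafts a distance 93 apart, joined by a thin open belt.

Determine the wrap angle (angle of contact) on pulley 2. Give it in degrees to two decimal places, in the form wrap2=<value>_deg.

wrap2=165.17_deg

open belt: β = asin((r2−r1)/C) = asin(-12/93) = -7.4137°
wrap1 = π − 2β = 194.8273°
wrap2 = π + 2β = 165.1727°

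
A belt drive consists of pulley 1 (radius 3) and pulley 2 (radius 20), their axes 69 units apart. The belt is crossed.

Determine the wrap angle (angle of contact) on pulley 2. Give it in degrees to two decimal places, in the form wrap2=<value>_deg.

wrap2=218.94_deg

crossed belt: β = asin((r1+r2)/C) = asin(23/69) = 19.4712°
wrap1 = wrap2 = π + 2β = 218.9424°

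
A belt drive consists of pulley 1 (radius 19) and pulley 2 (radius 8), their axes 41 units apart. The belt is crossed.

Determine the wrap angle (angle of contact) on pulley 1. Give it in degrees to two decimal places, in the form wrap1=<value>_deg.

wrap1=262.38_deg

crossed belt: β = asin((r1+r2)/C) = asin(27/41) = 41.1884°
wrap1 = wrap2 = π + 2β = 262.3767°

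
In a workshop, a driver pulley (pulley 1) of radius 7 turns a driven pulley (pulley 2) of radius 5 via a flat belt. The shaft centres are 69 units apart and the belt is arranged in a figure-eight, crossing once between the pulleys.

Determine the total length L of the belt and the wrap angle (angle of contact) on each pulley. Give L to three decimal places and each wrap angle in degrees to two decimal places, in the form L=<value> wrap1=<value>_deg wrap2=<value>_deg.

crossed belt: β = asin((r1+r2)/C) = asin(12/69) = 10.0154°
wrap1 = wrap2 = π + 2β = 200.0308°
tangent length = C·cosβ = 67.9485
L = (r1+r2)·wrap + 2·C·cosβ = 12·3.4912 + 2·67.9485 = 177.7914

L=177.791 wrap1=200.03_deg wrap2=200.03_deg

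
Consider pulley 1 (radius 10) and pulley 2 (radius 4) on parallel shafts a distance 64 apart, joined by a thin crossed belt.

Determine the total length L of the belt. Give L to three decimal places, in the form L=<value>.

crossed belt: β = asin((r1+r2)/C) = asin(14/64) = 12.6356°
wrap1 = wrap2 = π + 2β = 205.2713°
tangent length = C·cosβ = 62.4500
L = (r1+r2)·wrap + 2·C·cosβ = 14·3.5827 + 2·62.4500 = 175.0572

L=175.057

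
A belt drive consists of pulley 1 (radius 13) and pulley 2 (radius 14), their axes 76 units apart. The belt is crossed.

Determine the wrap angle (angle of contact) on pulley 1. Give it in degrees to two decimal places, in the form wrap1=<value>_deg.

crossed belt: β = asin((r1+r2)/C) = asin(27/76) = 20.8096°
wrap1 = wrap2 = π + 2β = 221.6191°

wrap1=221.62_deg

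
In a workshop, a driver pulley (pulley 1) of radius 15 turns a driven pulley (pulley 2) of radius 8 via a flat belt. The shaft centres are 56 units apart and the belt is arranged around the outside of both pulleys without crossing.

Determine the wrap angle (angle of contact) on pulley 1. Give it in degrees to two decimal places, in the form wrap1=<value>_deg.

open belt: β = asin((r2−r1)/C) = asin(-7/56) = -7.1808°
wrap1 = π − 2β = 194.3615°
wrap2 = π + 2β = 165.6385°

wrap1=194.36_deg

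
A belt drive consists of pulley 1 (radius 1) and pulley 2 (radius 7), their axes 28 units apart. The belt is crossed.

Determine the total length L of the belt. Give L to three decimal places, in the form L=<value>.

crossed belt: β = asin((r1+r2)/C) = asin(8/28) = 16.6015°
wrap1 = wrap2 = π + 2β = 213.2031°
tangent length = C·cosβ = 26.8328
L = (r1+r2)·wrap + 2·C·cosβ = 8·3.7211 + 2·26.8328 = 83.4344

L=83.434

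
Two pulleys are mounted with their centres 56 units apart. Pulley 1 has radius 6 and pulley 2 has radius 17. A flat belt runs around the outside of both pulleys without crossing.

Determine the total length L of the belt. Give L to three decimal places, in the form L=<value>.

open belt: β = asin((r2−r1)/C) = asin(11/56) = 11.3282°
wrap1 = π − 2β = 157.3436°
wrap2 = π + 2β = 202.6564°
tangent length = C·cosβ = 54.9090
L = r1·wrap1 + r2·wrap2 + 2·C·cosβ = 6·2.7462 + 17·3.5370 + 2·54.9090 = 186.4244

L=186.424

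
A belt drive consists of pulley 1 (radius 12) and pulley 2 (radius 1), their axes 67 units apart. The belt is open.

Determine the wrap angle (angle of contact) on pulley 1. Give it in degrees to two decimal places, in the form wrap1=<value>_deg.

wrap1=198.90_deg

open belt: β = asin((r2−r1)/C) = asin(-11/67) = -9.4496°
wrap1 = π − 2β = 198.8991°
wrap2 = π + 2β = 161.1009°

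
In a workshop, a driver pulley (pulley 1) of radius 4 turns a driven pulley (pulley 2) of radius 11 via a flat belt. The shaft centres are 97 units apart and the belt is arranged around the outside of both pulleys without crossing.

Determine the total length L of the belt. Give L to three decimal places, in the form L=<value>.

open belt: β = asin((r2−r1)/C) = asin(7/97) = 4.1383°
wrap1 = π − 2β = 171.7233°
wrap2 = π + 2β = 188.2767°
tangent length = C·cosβ = 96.7471
L = r1·wrap1 + r2·wrap2 + 2·C·cosβ = 4·2.9971 + 11·3.2860 + 2·96.7471 = 241.6293

L=241.629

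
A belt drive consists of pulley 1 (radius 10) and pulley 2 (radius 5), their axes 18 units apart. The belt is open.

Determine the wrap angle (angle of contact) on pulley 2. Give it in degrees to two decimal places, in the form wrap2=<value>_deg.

open belt: β = asin((r2−r1)/C) = asin(-5/18) = -16.1276°
wrap1 = π − 2β = 212.2552°
wrap2 = π + 2β = 147.7448°

wrap2=147.74_deg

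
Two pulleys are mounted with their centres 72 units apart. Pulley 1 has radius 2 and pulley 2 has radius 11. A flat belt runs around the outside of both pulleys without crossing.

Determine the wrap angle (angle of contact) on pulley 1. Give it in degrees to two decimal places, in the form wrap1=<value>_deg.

wrap1=165.64_deg

open belt: β = asin((r2−r1)/C) = asin(9/72) = 7.1808°
wrap1 = π − 2β = 165.6385°
wrap2 = π + 2β = 194.3615°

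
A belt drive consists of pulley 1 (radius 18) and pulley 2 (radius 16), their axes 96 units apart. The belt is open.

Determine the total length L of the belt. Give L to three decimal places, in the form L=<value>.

L=298.856

open belt: β = asin((r2−r1)/C) = asin(-2/96) = -1.1937°
wrap1 = π − 2β = 182.3875°
wrap2 = π + 2β = 177.6125°
tangent length = C·cosβ = 95.9792
L = r1·wrap1 + r2·wrap2 + 2·C·cosβ = 18·3.1833 + 16·3.0999 + 2·95.9792 = 298.8558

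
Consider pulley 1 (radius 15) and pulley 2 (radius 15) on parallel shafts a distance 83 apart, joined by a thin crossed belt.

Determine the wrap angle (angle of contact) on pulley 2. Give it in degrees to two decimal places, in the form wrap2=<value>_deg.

crossed belt: β = asin((r1+r2)/C) = asin(30/83) = 21.1890°
wrap1 = wrap2 = π + 2β = 222.3780°

wrap2=222.38_deg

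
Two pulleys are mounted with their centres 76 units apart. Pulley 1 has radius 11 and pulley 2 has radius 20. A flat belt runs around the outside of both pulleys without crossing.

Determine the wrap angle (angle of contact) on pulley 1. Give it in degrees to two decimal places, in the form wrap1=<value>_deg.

wrap1=166.40_deg

open belt: β = asin((r2−r1)/C) = asin(9/76) = 6.8010°
wrap1 = π − 2β = 166.3980°
wrap2 = π + 2β = 193.6020°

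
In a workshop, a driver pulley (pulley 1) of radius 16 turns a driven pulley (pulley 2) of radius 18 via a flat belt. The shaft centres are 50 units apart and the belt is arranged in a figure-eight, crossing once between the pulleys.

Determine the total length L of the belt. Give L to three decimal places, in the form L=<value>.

L=230.983

crossed belt: β = asin((r1+r2)/C) = asin(34/50) = 42.8436°
wrap1 = wrap2 = π + 2β = 265.6873°
tangent length = C·cosβ = 36.6606
L = (r1+r2)·wrap + 2·C·cosβ = 34·4.6371 + 2·36.6606 = 230.9832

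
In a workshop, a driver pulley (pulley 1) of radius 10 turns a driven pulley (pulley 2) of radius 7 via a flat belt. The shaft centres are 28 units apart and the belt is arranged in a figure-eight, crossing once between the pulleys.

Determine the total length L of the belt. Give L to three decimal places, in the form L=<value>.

crossed belt: β = asin((r1+r2)/C) = asin(17/28) = 37.3832°
wrap1 = wrap2 = π + 2β = 254.7664°
tangent length = C·cosβ = 22.2486
L = (r1+r2)·wrap + 2·C·cosβ = 17·4.4465 + 2·22.2486 = 120.0879

L=120.088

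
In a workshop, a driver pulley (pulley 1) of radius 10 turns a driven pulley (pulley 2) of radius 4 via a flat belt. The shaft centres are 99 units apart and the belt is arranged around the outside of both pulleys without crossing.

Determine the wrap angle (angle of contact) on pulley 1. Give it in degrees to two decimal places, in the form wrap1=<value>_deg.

open belt: β = asin((r2−r1)/C) = asin(-6/99) = -3.4746°
wrap1 = π − 2β = 186.9492°
wrap2 = π + 2β = 173.0508°

wrap1=186.95_deg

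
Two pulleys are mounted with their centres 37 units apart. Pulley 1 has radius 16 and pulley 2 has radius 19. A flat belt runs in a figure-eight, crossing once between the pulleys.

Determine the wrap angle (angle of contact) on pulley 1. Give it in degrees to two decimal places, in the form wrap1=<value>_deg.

crossed belt: β = asin((r1+r2)/C) = asin(35/37) = 71.0754°
wrap1 = wrap2 = π + 2β = 322.1507°

wrap1=322.15_deg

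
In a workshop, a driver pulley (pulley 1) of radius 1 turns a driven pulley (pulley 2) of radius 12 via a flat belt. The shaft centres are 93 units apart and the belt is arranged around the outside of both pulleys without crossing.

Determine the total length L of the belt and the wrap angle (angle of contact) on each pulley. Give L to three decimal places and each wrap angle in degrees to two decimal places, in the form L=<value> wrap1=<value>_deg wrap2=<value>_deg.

open belt: β = asin((r2−r1)/C) = asin(11/93) = 6.7928°
wrap1 = π − 2β = 166.4144°
wrap2 = π + 2β = 193.5856°
tangent length = C·cosβ = 92.3472
L = r1·wrap1 + r2·wrap2 + 2·C·cosβ = 1·2.9045 + 12·3.3787 + 2·92.3472 = 228.1433

L=228.143 wrap1=166.41_deg wrap2=193.59_deg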